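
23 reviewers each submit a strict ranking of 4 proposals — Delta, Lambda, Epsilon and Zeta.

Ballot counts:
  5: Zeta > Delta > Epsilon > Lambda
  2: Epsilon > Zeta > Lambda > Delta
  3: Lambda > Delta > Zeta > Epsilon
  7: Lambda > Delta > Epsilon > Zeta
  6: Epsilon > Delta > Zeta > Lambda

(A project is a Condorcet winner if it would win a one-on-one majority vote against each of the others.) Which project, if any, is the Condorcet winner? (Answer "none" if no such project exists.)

none

Head-to-head results (23 reviewers):
Delta vs Lambda: Delta is ranked higher on 5+6 = 11 ballots, Lambda on 12. Lambda wins 12–11.
Delta vs Epsilon: Delta is ranked higher on 5+3+7 = 15 ballots, Epsilon on 8. Delta wins 15–8.
Delta vs Zeta: 16 to 7, Delta.
Lambda vs Epsilon: 10 to 13, Epsilon.
Lambda vs Zeta: Lambda is ranked higher on 3+7 = 10 ballots, Zeta on 13. Zeta wins 13–10.
Epsilon vs Zeta: 15 to 8, Epsilon.
No project is unbeaten: Delta loses to Lambda; Lambda loses to Epsilon; Epsilon loses to Delta; Zeta loses to Delta. In particular Delta beats Epsilon beats Lambda beats Delta is a majority cycle — no Condorcet winner exists.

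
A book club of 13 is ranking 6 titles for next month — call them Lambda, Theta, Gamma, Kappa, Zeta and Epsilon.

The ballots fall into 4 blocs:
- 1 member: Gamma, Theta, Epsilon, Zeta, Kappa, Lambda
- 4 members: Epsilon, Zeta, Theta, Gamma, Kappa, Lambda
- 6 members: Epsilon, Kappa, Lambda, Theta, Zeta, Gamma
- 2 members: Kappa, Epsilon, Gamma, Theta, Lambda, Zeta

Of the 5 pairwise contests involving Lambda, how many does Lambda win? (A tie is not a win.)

Lambda against each rival (13 members):
Lambda vs Theta: Theta, 7–6.
Lambda vs Gamma: Gamma, 7–6.
Lambda vs Kappa: Kappa wins 13–0.
Lambda vs Zeta: 6+2 = 8 for Lambda, 5 for Zeta — Lambda by 8–5.
Lambda vs Epsilon: 0 to 13, Epsilon.
Lambda beats Zeta; loses to Theta, Gamma, Kappa, Epsilon — 1 pairwise win.

1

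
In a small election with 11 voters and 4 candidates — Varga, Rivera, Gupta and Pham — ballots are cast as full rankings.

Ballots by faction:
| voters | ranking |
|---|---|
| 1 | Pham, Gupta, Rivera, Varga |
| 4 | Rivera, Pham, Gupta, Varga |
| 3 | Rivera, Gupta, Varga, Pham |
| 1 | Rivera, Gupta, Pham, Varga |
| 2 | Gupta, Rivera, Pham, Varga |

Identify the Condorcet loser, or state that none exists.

Head-to-head results (11 voters):
Varga vs Rivera: Varga is ranked higher on 0 ballots, Rivera on 11. Rivera wins 11–0.
Varga–Gupta: Gupta 11–0.
Varga vs Pham: Pham, 8–3.
Rivera vs Gupta: Rivera, 8–3.
Rivera–Pham: Rivera 10–1.
Gupta vs Pham: Gupta wins 6–5.
Varga is beaten in every head-to-head and is the Condorcet loser.

Varga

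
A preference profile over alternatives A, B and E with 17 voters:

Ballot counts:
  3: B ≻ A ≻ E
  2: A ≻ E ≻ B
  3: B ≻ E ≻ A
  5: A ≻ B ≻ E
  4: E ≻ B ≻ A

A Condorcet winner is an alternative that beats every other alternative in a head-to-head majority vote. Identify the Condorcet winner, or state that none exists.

B

Check each pair by majority over 17 ballots:
A vs B: 2+5 = 7 for A, 10 for B — B by 10–7.
A vs E: A preferred on 3+2+5 = 10 ballots; A wins 10–7.
B vs E: 11 to 6, B.
B beats each of A, E — B is the Condorcet winner.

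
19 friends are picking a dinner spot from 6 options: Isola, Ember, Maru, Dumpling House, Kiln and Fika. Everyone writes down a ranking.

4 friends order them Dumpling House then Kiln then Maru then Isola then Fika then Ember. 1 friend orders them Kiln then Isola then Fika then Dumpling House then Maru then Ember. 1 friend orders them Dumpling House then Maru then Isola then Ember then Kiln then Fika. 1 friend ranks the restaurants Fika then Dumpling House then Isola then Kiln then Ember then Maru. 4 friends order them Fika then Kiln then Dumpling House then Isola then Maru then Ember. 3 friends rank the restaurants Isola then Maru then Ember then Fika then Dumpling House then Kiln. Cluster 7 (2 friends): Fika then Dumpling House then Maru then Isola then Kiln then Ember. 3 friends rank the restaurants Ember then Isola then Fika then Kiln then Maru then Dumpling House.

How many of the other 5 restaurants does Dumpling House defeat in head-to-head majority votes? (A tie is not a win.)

4

Dumpling House against each rival (19 friends):
Dumpling House vs Isola: Dumpling House, 12–7.
Dumpling House vs Ember: 13 to 6, Dumpling House.
Dumpling House vs Maru: Dumpling House, 13–6.
Dumpling House–Kiln: Dumpling House 11–8.
Dumpling House vs Fika: Fika wins 14–5.
Dumpling House beats Isola, Ember, Maru, Kiln; loses to Fika — 4 pairwise wins.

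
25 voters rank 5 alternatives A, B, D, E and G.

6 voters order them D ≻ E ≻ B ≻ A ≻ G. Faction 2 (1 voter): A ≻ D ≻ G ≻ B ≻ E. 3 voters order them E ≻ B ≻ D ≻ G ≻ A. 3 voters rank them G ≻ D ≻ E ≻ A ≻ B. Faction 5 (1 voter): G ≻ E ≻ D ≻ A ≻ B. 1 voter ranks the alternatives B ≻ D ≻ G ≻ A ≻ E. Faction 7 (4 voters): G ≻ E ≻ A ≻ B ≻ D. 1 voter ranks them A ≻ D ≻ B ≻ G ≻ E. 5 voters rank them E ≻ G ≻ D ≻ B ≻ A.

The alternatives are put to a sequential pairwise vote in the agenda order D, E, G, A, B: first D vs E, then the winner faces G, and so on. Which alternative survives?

Round 1: D vs E — 12–13, E advances.
Round 2: E vs G — 14–11, E advances.
Round 3: E vs A — 22–3, E advances.
Round 4: E vs B — 22–3, E advances.
The agenda winner is E.

E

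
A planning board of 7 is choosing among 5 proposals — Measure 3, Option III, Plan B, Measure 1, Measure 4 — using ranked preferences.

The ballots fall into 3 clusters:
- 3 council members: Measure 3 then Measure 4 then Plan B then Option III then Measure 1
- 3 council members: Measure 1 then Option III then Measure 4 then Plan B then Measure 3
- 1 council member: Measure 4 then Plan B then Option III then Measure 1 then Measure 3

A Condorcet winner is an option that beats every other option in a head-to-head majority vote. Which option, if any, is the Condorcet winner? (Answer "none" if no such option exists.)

Pairwise majorities:
Measure 3 vs Option III: 3 for Measure 3, 4 for Option III — Option III by 4–3.
Measure 3 vs Plan B: Measure 3 is ranked higher on 3 ballots, Plan B on 4. Plan B wins 4–3.
Measure 3 vs Measure 1: Measure 3 preferred on 3 ballots; Measure 1 wins 4–3.
Measure 3 vs Measure 4: Measure 3 is ranked higher on 3 ballots, Measure 4 on 4. Measure 4 wins 4–3.
Option III vs Plan B: Option III is ranked higher on 3 ballots, Plan B on 4. Plan B wins 4–3.
Option III vs Measure 1: Option III preferred on 3+1 = 4 ballots; Option III wins 4–3.
Option III vs Measure 4: 3 to 4, Measure 4.
Plan B vs Measure 1: 4 to 3, Plan B.
Plan B vs Measure 4: 0 to 7, Measure 4.
Measure 1 vs Measure 4: Measure 1 preferred on 3 ballots; Measure 4 wins 4–3.
Measure 4 beats each of Measure 3, Option III, Plan B, Measure 1 — Measure 4 is the Condorcet winner.

Measure 4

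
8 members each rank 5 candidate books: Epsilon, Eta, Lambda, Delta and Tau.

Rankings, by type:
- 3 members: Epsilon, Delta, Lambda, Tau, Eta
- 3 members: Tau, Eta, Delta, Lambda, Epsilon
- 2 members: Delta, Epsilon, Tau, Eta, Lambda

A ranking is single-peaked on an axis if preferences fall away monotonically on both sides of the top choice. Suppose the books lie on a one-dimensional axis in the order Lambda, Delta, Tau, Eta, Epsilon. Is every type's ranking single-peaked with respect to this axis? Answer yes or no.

Axis positions: Lambda=1, Delta=2, Tau=3, Eta=4, Epsilon=5.
Type 1: ranking walks positions 5-2-1-3-4; Delta is ranked above Eta even though Eta lies between Delta and the peak Epsilon on the axis — preferences dip and rise again. Not single-peaked.
Type 2 (peak Tau at position 3): ranking walks positions 3-4-2-1-5, expanding outward from the peak — single-peaked.
Type 3: ranking walks positions 2-5-3-4-1; Epsilon is ranked above Tau even though Tau lies between Epsilon and the peak Delta on the axis — preferences dip and rise again. Not single-peaked.
Type 1 violates single-peakedness, so the profile is not single-peaked on this axis.

no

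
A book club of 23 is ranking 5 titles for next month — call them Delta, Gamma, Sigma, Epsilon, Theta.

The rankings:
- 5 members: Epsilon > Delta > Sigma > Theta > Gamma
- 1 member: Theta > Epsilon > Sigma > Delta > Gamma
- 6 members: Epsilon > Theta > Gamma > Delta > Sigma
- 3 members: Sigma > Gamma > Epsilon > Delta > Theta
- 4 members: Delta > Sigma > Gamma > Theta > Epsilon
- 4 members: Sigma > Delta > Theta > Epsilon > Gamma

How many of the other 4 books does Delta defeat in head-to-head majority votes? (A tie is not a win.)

Delta against each rival (23 members):
Delta vs Gamma: Delta is ranked higher on 5+1+4+4 = 14 ballots, Gamma on 9. Delta wins 14–9.
Delta–Sigma: Delta 15–8.
Delta vs Epsilon: Epsilon wins 15–8.
Delta vs Theta: 16 to 7, Delta.
Delta beats Gamma, Sigma, Theta; loses to Epsilon — 3 pairwise wins.

3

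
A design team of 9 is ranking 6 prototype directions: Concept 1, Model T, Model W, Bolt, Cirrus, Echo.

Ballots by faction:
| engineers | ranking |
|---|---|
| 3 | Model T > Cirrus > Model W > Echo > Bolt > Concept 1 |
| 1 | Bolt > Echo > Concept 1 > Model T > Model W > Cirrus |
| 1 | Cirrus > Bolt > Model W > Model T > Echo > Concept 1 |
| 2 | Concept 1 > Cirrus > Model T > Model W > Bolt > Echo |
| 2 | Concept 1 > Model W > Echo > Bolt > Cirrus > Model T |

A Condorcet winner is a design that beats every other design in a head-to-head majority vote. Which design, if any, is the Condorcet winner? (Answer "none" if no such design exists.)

none

Check each pair by majority over 9 ballots:
Concept 1 vs Model T: Concept 1, 5–4.
Concept 1 vs Model W: Concept 1 wins 5–4.
Concept 1 vs Bolt: Bolt wins 5–4.
Concept 1 vs Cirrus: Concept 1, 5–4.
Concept 1 vs Echo: Echo wins 5–4.
Model T vs Model W: Model T, 6–3.
Model T vs Bolt: Model T wins 5–4.
Model T vs Cirrus: Cirrus wins 5–4.
Model T–Echo: Model T 6–3.
Model W vs Bolt: Model W, 7–2.
Model W vs Cirrus: Cirrus, 6–3.
Model W vs Echo: Model W wins 8–1.
Bolt–Cirrus: Cirrus 6–3.
Bolt–Echo: Echo 5–4.
Cirrus–Echo: Cirrus 6–3.
No design is unbeaten: Concept 1 loses to Bolt; Model T loses to Concept 1; Model W loses to Concept 1; Bolt loses to Model T; Cirrus loses to Concept 1; Echo loses to Model T. In particular Concept 1 → Model T → Bolt → Concept 1 is a majority cycle — no Condorcet winner exists.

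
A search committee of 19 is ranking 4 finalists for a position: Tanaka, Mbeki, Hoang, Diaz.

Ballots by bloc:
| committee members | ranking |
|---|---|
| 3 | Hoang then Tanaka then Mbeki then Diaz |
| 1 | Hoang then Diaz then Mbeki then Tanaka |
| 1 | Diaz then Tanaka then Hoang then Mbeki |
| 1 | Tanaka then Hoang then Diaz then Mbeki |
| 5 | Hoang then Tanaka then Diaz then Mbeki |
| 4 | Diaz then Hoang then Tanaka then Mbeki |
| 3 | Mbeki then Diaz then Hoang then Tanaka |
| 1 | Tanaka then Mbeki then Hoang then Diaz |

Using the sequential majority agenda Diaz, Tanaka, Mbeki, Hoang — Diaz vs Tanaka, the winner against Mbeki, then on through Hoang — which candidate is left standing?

Hoang

Round 1: Diaz vs Tanaka — 9–10, Tanaka advances.
Round 2: Tanaka vs Mbeki — 15–4, Tanaka advances.
Round 3: Tanaka vs Hoang — 3–16, Hoang advances.
The agenda winner is Hoang.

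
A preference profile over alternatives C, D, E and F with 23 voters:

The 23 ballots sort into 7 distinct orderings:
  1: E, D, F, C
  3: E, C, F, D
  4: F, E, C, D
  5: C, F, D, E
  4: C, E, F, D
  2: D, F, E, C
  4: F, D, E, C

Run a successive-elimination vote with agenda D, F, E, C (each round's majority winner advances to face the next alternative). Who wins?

Round 1: D vs F — 3–20, F advances.
Round 2: F vs E — 15–8, F advances.
Round 3: F vs C — 11–12, C advances.
C survives the agenda.

C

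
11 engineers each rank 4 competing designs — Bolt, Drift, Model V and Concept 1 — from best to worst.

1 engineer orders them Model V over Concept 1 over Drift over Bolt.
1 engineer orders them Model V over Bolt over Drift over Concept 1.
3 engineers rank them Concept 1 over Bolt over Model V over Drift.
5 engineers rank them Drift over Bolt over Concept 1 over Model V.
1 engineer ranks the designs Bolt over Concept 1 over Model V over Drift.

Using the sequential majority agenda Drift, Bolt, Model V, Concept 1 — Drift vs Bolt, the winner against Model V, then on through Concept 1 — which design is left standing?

Concept 1

Round 1: Drift vs Bolt — 6–5, Drift advances.
Round 2: Drift vs Model V — 5–6, Model V advances.
Round 3: Model V vs Concept 1 — 2–9, Concept 1 advances.
Concept 1 survives the agenda.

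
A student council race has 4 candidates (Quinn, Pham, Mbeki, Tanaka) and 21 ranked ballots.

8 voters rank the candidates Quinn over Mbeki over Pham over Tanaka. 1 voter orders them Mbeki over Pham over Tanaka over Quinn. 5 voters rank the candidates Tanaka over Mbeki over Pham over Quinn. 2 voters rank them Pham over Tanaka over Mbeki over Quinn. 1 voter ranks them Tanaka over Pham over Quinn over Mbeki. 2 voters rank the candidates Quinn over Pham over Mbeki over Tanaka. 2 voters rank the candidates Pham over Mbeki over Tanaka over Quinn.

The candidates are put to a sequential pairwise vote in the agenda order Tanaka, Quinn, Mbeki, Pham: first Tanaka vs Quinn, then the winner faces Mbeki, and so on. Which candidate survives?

Round 1: Tanaka vs Quinn — 11–10, Tanaka advances.
Round 2: Tanaka vs Mbeki — 8–13, Mbeki advances.
Round 3: Mbeki vs Pham — 14–7, Mbeki advances.
The agenda winner is Mbeki.

Mbeki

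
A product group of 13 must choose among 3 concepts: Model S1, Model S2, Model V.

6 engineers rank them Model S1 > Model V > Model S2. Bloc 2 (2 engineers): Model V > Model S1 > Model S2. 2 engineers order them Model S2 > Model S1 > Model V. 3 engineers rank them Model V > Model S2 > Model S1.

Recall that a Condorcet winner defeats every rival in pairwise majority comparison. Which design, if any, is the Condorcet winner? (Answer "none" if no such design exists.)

Check each pair by majority over 13 ballots:
Model S1 vs Model S2: Model S1 is ranked higher on 6+2 = 8 ballots, Model S2 on 5. Model S1 wins 8–5.
Model S1 vs Model V: Model S1 wins 8–5.
Model S2 vs Model V: Model V wins 11–2.
Model S1 beats each of Model S2, Model V — Model S1 is the Condorcet winner.

Model S1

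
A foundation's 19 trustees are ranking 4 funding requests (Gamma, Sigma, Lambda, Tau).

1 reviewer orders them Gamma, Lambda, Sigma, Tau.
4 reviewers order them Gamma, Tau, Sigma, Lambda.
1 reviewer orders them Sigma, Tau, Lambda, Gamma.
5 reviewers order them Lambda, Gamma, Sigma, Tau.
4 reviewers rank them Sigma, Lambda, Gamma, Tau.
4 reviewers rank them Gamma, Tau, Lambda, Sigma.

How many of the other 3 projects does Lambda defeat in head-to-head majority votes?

3

Lambda against each rival (19 reviewers):
Lambda–Gamma: Lambda 10–9.
Lambda vs Sigma: Lambda is ranked higher on 1+5+4 = 10 ballots, Sigma on 9. Lambda wins 10–9.
Lambda–Tau: Lambda 10–9.
Lambda beats Gamma, Sigma, Tau — 3 pairwise wins.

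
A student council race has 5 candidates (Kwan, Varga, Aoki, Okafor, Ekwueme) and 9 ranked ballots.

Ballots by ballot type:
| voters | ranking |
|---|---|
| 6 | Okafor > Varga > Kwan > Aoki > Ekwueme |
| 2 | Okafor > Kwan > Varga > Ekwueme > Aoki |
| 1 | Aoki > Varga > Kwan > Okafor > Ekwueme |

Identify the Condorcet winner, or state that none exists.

Check each pair by majority over 9 ballots:
Kwan vs Varga: Kwan preferred on 2 ballots; Varga wins 7–2.
Kwan vs Aoki: 6+2 = 8 for Kwan, 1 for Aoki — Kwan by 8–1.
Kwan vs Okafor: Kwan is ranked higher on 1 ballot, Okafor on 8. Okafor wins 8–1.
Kwan vs Ekwueme: Kwan preferred on 6+2+1 = 9 ballots; Kwan wins 9–0.
Varga vs Aoki: 6+2 = 8 for Varga, 1 for Aoki — Varga by 8–1.
Varga vs Okafor: 1 for Varga, 8 for Okafor — Okafor by 8–1.
Varga vs Ekwueme: Varga preferred on 6+2+1 = 9 ballots; Varga wins 9–0.
Aoki vs Okafor: Aoki preferred on 1 ballot; Okafor wins 8–1.
Aoki vs Ekwueme: Aoki preferred on 6+1 = 7 ballots; Aoki wins 7–2.
Okafor vs Ekwueme: Okafor is ranked higher on 6+2+1 = 9 ballots, Ekwueme on 0. Okafor wins 9–0.
Only Okafor has no losses; Okafor is the Condorcet winner.

Okafor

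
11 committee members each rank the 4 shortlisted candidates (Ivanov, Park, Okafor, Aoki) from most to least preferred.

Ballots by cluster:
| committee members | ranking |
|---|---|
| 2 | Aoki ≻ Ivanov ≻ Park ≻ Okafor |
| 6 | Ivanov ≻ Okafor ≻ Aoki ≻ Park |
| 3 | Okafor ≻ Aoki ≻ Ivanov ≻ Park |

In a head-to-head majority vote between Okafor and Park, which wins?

Ballots ranking Okafor above Park: 6 + 3 = 9.
Ballots ranking Park above Okafor: 11 − 9 = 2.
Okafor wins the head-to-head 9–2.

Okafor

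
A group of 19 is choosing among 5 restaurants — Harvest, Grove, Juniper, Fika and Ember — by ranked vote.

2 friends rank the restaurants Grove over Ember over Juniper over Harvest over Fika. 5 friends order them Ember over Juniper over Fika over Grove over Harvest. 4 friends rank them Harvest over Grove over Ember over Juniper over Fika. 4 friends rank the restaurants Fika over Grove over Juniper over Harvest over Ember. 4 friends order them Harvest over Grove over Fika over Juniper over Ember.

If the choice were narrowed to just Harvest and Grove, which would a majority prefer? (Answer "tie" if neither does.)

Ballots ranking Harvest above Grove: 4 + 4 = 8.
Ballots ranking Grove above Harvest: 19 − 8 = 11.
Grove wins the head-to-head 11–8.

Grove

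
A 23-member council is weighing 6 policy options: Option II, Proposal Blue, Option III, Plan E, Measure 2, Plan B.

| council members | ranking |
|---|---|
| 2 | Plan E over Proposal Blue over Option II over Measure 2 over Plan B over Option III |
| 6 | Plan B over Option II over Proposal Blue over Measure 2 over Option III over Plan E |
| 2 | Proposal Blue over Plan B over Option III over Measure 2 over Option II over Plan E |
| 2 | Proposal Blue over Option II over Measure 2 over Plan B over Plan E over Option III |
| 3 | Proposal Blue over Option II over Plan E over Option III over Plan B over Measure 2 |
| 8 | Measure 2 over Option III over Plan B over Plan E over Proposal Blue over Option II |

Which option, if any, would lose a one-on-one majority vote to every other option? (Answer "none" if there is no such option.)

Pairwise majorities:
Option II–Proposal Blue: Proposal Blue 17–6.
Option II vs Option III: Option II is ranked higher on 2+6+2+3 = 13 ballots, Option III on 10. Option II wins 13–10.
Option II vs Plan E: Option II preferred on 6+2+2+3 = 13 ballots; Option II wins 13–10.
Option II–Measure 2: Option II 13–10.
Option II vs Plan B: Plan B, 16–7.
Proposal Blue vs Option III: Proposal Blue is ranked higher on 2+6+2+2+3 = 15 ballots, Option III on 8. Proposal Blue wins 15–8.
Proposal Blue vs Plan E: 13 to 10, Proposal Blue.
Proposal Blue vs Measure 2: Proposal Blue wins 15–8.
Proposal Blue–Plan B: Plan B 14–9.
Option III vs Plan E: 6+2+8 = 16 for Option III, 7 for Plan E — Option III by 16–7.
Option III–Measure 2: Measure 2 18–5.
Option III vs Plan B: 11 to 12, Plan B.
Plan E vs Measure 2: Measure 2, 18–5.
Plan E vs Plan B: Plan E is ranked higher on 2+3 = 5 ballots, Plan B on 18. Plan B wins 18–5.
Measure 2 vs Plan B: 12 to 11, Measure 2.
Only Plan E has no wins; Plan E is the Condorcet loser.

Plan E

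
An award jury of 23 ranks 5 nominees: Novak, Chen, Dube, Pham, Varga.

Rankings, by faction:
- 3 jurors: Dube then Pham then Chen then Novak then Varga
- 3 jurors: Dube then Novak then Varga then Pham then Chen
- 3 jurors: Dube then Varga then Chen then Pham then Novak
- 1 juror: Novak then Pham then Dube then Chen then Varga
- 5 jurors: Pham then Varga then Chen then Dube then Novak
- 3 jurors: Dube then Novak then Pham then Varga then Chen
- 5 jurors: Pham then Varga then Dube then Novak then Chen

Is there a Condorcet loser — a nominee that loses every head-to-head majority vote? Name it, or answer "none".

Head-to-head results (23 jurors):
Novak–Chen: Novak 12–11.
Novak vs Dube: Novak preferred on 1 ballot; Dube wins 22–1.
Novak vs Pham: Pham, 16–7.
Novak vs Varga: Varga, 13–10.
Chen vs Dube: Dube, 18–5.
Chen vs Pham: Pham, 20–3.
Chen vs Varga: Varga, 19–4.
Dube vs Pham: 12 to 11, Dube.
Dube vs Varga: Dube is ranked higher on 3+3+3+1+3 = 13 ballots, Varga on 10. Dube wins 13–10.
Pham vs Varga: Pham wins 17–6.
Chen is beaten in every head-to-head and is the Condorcet loser.

Chen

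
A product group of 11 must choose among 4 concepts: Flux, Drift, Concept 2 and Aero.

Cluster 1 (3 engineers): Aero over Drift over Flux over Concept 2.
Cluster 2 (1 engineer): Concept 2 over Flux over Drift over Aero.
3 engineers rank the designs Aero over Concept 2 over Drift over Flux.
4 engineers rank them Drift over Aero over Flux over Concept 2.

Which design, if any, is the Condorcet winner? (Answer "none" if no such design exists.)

Aero

Check each pair by majority over 11 ballots:
Flux vs Drift: Drift, 10–1.
Flux vs Concept 2: Flux wins 7–4.
Flux vs Aero: Aero, 10–1.
Drift–Concept 2: Drift 7–4.
Drift vs Aero: Aero, 6–5.
Concept 2 vs Aero: Aero, 10–1.
Only Aero has no losses; Aero is the Condorcet winner.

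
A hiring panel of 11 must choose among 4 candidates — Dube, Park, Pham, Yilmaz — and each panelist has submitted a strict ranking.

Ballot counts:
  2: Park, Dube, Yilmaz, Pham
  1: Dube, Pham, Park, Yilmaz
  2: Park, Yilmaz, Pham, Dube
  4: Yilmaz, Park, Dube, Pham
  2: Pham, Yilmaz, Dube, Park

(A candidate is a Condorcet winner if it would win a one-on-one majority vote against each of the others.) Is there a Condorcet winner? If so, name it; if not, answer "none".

Yilmaz

Head-to-head results (11 committee members):
Dube vs Park: Park, 8–3.
Dube vs Pham: 7 to 4, Dube.
Dube vs Yilmaz: Dube preferred on 2+1 = 3 ballots; Yilmaz wins 8–3.
Park vs Pham: Park, 8–3.
Park vs Yilmaz: 5 to 6, Yilmaz.
Pham–Yilmaz: Yilmaz 8–3.
Yilmaz defeats every rival head-to-head and is the Condorcet winner.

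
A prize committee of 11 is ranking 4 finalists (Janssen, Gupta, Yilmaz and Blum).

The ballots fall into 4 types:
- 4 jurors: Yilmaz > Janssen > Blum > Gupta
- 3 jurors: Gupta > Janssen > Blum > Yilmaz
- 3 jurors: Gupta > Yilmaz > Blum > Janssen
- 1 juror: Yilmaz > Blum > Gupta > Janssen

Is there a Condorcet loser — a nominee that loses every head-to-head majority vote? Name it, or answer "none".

Blum

Pairwise majorities:
Janssen–Gupta: Gupta 7–4.
Janssen vs Yilmaz: 3 to 8, Yilmaz.
Janssen vs Blum: Janssen preferred on 4+3 = 7 ballots; Janssen wins 7–4.
Gupta vs Yilmaz: 3+3 = 6 for Gupta, 5 for Yilmaz — Gupta by 6–5.
Gupta–Blum: Gupta 6–5.
Yilmaz vs Blum: Yilmaz is ranked higher on 4+3+1 = 8 ballots, Blum on 3. Yilmaz wins 8–3.
Only Blum has no wins; Blum is the Condorcet loser.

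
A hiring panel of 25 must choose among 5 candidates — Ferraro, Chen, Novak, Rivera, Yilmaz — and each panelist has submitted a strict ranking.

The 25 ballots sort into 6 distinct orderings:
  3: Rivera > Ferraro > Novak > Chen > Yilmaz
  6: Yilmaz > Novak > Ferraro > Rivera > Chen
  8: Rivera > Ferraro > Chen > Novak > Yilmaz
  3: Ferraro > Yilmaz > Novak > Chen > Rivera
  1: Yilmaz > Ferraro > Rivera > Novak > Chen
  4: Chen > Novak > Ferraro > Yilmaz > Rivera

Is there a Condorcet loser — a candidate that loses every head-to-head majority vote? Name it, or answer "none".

none

Head-to-head results (25 committee members):
Ferraro vs Chen: 3+6+8+3+1 = 21 for Ferraro, 4 for Chen — Ferraro by 21–4.
Ferraro vs Novak: Ferraro wins 15–10.
Ferraro–Rivera: Ferraro 14–11.
Ferraro vs Yilmaz: 18 to 7, Ferraro.
Chen vs Novak: Novak wins 13–12.
Chen vs Rivera: Chen is ranked higher on 3+4 = 7 ballots, Rivera on 18. Rivera wins 18–7.
Chen–Yilmaz: Chen 15–10.
Novak vs Rivera: Novak wins 13–12.
Novak vs Yilmaz: Novak wins 15–10.
Rivera vs Yilmaz: 11 to 14, Yilmaz.
Every candidate wins at least one matchup (Ferraro beats Chen; Chen beats Yilmaz; Novak beats Chen; Rivera beats Chen; Yilmaz beats Rivera), so there is no Condorcet loser.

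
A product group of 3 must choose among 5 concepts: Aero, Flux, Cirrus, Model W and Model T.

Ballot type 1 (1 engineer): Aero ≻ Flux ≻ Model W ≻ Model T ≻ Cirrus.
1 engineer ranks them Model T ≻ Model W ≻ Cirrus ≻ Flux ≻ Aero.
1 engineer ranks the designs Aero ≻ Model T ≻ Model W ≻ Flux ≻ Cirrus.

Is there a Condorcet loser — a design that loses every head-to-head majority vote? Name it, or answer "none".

Cirrus

Pairwise majorities:
Aero vs Flux: 2 to 1, Aero.
Aero vs Cirrus: Aero preferred on 1+1 = 2 ballots; Aero wins 2–1.
Aero vs Model W: Aero wins 2–1.
Aero vs Model T: 2 to 1, Aero.
Flux vs Cirrus: Flux, 2–1.
Flux–Model W: Model W 2–1.
Flux vs Model T: 1 to 2, Model T.
Cirrus vs Model W: Cirrus is ranked higher on 0 ballots, Model W on 3. Model W wins 3–0.
Cirrus–Model T: Model T 3–0.
Model W–Model T: Model T 2–1.
Cirrus is beaten in every head-to-head and is the Condorcet loser.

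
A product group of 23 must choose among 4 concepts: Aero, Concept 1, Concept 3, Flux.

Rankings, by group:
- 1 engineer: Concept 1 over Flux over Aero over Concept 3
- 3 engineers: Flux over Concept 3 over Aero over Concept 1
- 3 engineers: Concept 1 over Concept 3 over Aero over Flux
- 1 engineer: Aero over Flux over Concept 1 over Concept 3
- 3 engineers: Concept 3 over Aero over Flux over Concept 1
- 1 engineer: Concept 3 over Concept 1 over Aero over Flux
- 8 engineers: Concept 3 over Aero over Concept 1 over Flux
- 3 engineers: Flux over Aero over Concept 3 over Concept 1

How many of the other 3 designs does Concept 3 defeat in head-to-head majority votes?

Concept 3 against each rival (23 engineers):
Concept 3–Aero: Concept 3 18–5.
Concept 3 vs Concept 1: Concept 3, 18–5.
Concept 3–Flux: Concept 3 15–8.
Concept 3 beats Aero, Concept 1, Flux — 3 pairwise wins.

3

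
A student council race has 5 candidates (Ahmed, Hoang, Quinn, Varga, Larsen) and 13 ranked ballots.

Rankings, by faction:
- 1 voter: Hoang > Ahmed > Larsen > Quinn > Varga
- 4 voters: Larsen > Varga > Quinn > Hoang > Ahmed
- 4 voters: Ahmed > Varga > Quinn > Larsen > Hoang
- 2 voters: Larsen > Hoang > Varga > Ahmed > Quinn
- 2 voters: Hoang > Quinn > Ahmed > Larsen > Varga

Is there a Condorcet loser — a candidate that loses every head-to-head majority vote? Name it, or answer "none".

Pairwise majorities:
Ahmed–Hoang: Hoang 9–4.
Ahmed–Quinn: Ahmed 7–6.
Ahmed vs Varga: Ahmed is ranked higher on 1+4+2 = 7 ballots, Varga on 6. Ahmed wins 7–6.
Ahmed vs Larsen: Ahmed wins 7–6.
Hoang vs Quinn: 1+2+2 = 5 for Hoang, 8 for Quinn — Quinn by 8–5.
Hoang vs Varga: Hoang is ranked higher on 1+2+2 = 5 ballots, Varga on 8. Varga wins 8–5.
Hoang vs Larsen: 1+2 = 3 for Hoang, 10 for Larsen — Larsen by 10–3.
Quinn vs Varga: 1+2 = 3 for Quinn, 10 for Varga — Varga by 10–3.
Quinn vs Larsen: Larsen wins 7–6.
Varga vs Larsen: 4 to 9, Larsen.
No candidate is winless: Ahmed beats Quinn; Hoang beats Ahmed; Quinn beats Hoang; Varga beats Hoang; Larsen beats Hoang. There is no Condorcet loser.

none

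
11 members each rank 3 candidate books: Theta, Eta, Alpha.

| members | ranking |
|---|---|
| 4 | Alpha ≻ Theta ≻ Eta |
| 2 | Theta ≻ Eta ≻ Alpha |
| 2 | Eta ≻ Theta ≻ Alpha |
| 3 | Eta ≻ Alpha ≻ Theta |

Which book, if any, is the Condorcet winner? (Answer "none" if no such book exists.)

none

Check each pair by majority over 11 ballots:
Theta vs Eta: Theta is ranked higher on 4+2 = 6 ballots, Eta on 5. Theta wins 6–5.
Theta vs Alpha: Theta preferred on 2+2 = 4 ballots; Alpha wins 7–4.
Eta vs Alpha: 7 to 4, Eta.
No book is unbeaten: Theta loses to Alpha; Eta loses to Theta; Alpha loses to Eta. In particular Theta beats Eta beats Alpha beats Theta is a majority cycle — no Condorcet winner exists.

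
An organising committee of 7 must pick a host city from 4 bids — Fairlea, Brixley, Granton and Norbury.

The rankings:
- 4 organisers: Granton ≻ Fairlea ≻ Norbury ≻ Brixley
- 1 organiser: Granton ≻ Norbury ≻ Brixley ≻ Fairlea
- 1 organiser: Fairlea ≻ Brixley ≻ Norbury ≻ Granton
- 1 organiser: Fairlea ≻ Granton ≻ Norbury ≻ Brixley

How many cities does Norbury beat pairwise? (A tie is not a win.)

Norbury against each rival (7 organisers):
Norbury vs Fairlea: Fairlea wins 6–1.
Norbury vs Brixley: Norbury wins 6–1.
Norbury vs Granton: Granton wins 6–1.
Norbury beats Brixley; loses to Fairlea, Granton — 1 pairwise win.

1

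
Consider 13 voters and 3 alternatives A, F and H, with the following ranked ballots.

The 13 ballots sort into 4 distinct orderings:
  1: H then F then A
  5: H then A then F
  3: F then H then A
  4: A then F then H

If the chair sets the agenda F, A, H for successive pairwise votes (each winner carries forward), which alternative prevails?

Round 1: F vs A — 4–9, A advances.
Round 2: A vs H — 4–9, H advances.
H survives the agenda.

H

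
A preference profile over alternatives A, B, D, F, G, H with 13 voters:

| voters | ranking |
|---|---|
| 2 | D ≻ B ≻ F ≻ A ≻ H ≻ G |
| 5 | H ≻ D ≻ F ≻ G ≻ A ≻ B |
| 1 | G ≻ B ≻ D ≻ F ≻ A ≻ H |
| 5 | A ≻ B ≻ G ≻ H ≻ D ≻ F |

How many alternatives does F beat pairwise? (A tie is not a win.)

F against each rival (13 voters):
F–A: F 8–5.
F vs B: B, 8–5.
F vs D: 0 for F, 13 for D — D by 13–0.
F–G: F 7–6.
F vs H: H, 10–3.
F beats A, G; loses to B, D, H — 2 pairwise wins.

2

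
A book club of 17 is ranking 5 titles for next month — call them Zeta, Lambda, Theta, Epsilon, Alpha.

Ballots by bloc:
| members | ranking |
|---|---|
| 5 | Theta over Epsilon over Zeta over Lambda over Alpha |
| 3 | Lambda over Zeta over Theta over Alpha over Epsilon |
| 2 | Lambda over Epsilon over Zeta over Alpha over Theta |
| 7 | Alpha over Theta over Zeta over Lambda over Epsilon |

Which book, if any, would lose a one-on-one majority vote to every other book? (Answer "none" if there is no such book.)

Epsilon

Head-to-head results (17 members):
Zeta vs Lambda: Zeta wins 12–5.
Zeta vs Theta: Zeta is ranked higher on 3+2 = 5 ballots, Theta on 12. Theta wins 12–5.
Zeta vs Epsilon: 3+7 = 10 for Zeta, 7 for Epsilon — Zeta by 10–7.
Zeta vs Alpha: 5+3+2 = 10 for Zeta, 7 for Alpha — Zeta by 10–7.
Lambda vs Theta: Theta, 12–5.
Lambda–Epsilon: Lambda 12–5.
Lambda–Alpha: Lambda 10–7.
Theta vs Epsilon: 5+3+7 = 15 for Theta, 2 for Epsilon — Theta by 15–2.
Theta vs Alpha: Theta is ranked higher on 5+3 = 8 ballots, Alpha on 9. Alpha wins 9–8.
Epsilon vs Alpha: 7 to 10, Alpha.
Only Epsilon has no wins; Epsilon is the Condorcet loser.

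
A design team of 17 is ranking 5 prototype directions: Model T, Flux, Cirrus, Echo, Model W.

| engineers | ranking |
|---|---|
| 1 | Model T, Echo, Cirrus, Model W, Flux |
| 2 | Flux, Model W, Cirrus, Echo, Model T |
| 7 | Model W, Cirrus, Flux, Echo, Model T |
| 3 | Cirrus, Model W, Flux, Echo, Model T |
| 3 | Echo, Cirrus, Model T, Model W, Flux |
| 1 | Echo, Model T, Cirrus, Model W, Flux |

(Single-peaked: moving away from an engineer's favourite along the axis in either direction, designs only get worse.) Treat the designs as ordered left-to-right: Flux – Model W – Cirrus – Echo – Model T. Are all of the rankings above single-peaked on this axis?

Axis positions: Flux=1, Model W=2, Cirrus=3, Echo=4, Model T=5.
Type 1 (peak Model T at position 5): ranking walks positions 5-4-3-2-1, expanding outward from the peak — single-peaked.
Type 2 (peak Flux at position 1): ranking walks positions 1-2-3-4-5, expanding outward from the peak — single-peaked.
Type 3 (peak Model W at position 2): ranking walks positions 2-3-1-4-5, expanding outward from the peak — single-peaked.
Type 4 (peak Cirrus at position 3): ranking walks positions 3-2-1-4-5, expanding outward from the peak — single-peaked.
Type 5 (peak Echo at position 4): ranking walks positions 4-3-5-2-1, expanding outward from the peak — single-peaked.
Type 6 (peak Echo at position 4): ranking walks positions 4-5-3-2-1, expanding outward from the peak — single-peaked.
Every ranking is single-peaked on this axis.

yes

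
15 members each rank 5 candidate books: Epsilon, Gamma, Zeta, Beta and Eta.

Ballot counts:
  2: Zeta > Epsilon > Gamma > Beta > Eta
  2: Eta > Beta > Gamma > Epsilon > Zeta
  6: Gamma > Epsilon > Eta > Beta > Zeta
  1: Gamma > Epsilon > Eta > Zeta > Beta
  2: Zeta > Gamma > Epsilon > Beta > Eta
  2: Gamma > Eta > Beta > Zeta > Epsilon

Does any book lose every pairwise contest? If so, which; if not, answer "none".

Head-to-head results (15 members):
Epsilon vs Gamma: Epsilon preferred on 2 ballots; Gamma wins 13–2.
Epsilon vs Zeta: Epsilon preferred on 2+6+1 = 9 ballots; Epsilon wins 9–6.
Epsilon vs Beta: 11 to 4, Epsilon.
Epsilon vs Eta: 11 to 4, Epsilon.
Gamma vs Zeta: Gamma, 11–4.
Gamma vs Beta: Gamma is ranked higher on 2+6+1+2+2 = 13 ballots, Beta on 2. Gamma wins 13–2.
Gamma vs Eta: Gamma preferred on 2+6+1+2+2 = 13 ballots; Gamma wins 13–2.
Zeta vs Beta: Zeta is ranked higher on 2+1+2 = 5 ballots, Beta on 10. Beta wins 10–5.
Zeta vs Eta: Zeta is ranked higher on 2+2 = 4 ballots, Eta on 11. Eta wins 11–4.
Beta vs Eta: Eta wins 11–4.
Only Zeta has no wins; Zeta is the Condorcet loser.

Zeta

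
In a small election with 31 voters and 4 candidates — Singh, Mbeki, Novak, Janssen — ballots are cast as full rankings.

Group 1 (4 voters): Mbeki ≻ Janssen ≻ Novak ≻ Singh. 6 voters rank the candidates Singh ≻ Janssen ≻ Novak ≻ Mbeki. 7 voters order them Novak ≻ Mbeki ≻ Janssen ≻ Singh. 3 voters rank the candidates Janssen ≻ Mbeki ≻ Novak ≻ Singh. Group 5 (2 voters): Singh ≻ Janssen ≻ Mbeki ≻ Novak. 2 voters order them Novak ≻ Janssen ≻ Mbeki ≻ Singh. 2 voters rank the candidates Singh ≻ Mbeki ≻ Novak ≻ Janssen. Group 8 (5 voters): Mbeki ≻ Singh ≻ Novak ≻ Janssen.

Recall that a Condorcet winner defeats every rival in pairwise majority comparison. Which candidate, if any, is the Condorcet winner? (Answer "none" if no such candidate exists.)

Mbeki

Head-to-head results (31 voters):
Singh vs Mbeki: Singh is ranked higher on 6+2+2 = 10 ballots, Mbeki on 21. Mbeki wins 21–10.
Singh vs Novak: Singh is ranked higher on 6+2+2+5 = 15 ballots, Novak on 16. Novak wins 16–15.
Singh vs Janssen: Singh preferred on 6+2+2+5 = 15 ballots; Janssen wins 16–15.
Mbeki vs Novak: Mbeki preferred on 4+3+2+2+5 = 16 ballots; Mbeki wins 16–15.
Mbeki vs Janssen: Mbeki is ranked higher on 4+7+2+5 = 18 ballots, Janssen on 13. Mbeki wins 18–13.
Novak vs Janssen: 16 to 15, Novak.
Mbeki defeats every rival head-to-head and is the Condorcet winner.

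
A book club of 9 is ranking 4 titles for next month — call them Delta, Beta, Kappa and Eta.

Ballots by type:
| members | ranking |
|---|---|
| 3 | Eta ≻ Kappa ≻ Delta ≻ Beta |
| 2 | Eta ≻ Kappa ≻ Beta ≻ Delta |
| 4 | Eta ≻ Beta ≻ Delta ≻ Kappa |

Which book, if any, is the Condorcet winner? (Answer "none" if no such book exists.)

Eta

Pairwise majorities:
Delta vs Beta: Beta, 6–3.
Delta vs Kappa: Kappa, 5–4.
Delta vs Eta: Eta, 9–0.
Beta vs Kappa: Kappa wins 5–4.
Beta vs Eta: Eta, 9–0.
Kappa vs Eta: Eta wins 9–0.
Eta defeats every rival head-to-head and is the Condorcet winner.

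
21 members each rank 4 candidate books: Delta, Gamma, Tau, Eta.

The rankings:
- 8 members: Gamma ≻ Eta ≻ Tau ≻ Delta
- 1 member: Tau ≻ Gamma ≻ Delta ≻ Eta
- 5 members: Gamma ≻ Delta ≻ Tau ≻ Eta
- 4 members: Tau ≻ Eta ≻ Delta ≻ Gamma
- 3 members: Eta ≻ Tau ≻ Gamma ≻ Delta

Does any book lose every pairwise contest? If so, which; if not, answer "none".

Pairwise majorities:
Delta–Gamma: Gamma 17–4.
Delta vs Tau: 5 for Delta, 16 for Tau — Tau by 16–5.
Delta vs Eta: 1+5 = 6 for Delta, 15 for Eta — Eta by 15–6.
Gamma vs Tau: Gamma, 13–8.
Gamma vs Eta: Gamma is ranked higher on 8+1+5 = 14 ballots, Eta on 7. Gamma wins 14–7.
Tau vs Eta: Eta wins 11–10.
Only Delta has no wins; Delta is the Condorcet loser.

Delta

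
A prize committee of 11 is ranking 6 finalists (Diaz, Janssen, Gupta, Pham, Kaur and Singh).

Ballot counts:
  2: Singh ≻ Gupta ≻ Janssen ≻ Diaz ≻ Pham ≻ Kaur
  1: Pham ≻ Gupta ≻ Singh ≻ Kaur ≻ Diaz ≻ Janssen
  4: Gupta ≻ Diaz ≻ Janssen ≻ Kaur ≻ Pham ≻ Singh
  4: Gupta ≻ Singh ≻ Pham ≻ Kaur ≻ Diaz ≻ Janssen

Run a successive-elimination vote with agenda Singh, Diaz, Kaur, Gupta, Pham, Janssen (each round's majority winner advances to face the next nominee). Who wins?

Round 1: Singh vs Diaz — 7–4, Singh advances.
Round 2: Singh vs Kaur — 7–4, Singh advances.
Round 3: Singh vs Gupta — 2–9, Gupta advances.
Round 4: Gupta vs Pham — 10–1, Gupta advances.
Round 5: Gupta vs Janssen — 11–0, Gupta advances.
Gupta survives the agenda.

Gupta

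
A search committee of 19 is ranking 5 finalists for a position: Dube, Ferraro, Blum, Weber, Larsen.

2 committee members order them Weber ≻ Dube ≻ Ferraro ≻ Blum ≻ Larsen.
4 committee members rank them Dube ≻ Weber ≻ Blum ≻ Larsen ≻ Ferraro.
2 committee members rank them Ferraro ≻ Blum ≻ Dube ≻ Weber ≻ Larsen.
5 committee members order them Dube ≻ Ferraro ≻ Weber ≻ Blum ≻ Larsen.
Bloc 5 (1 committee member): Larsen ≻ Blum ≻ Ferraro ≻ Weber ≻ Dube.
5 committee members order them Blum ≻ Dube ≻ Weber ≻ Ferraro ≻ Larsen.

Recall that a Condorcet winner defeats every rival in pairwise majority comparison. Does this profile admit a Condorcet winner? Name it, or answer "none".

Dube

Pairwise majorities:
Dube–Ferraro: Dube 16–3.
Dube vs Blum: Dube wins 11–8.
Dube vs Weber: Dube, 16–3.
Dube vs Larsen: Dube preferred on 2+4+2+5+5 = 18 ballots; Dube wins 18–1.
Ferraro vs Blum: 9 to 10, Blum.
Ferraro vs Weber: 8 to 11, Weber.
Ferraro vs Larsen: Ferraro wins 14–5.
Blum vs Weber: Weber, 11–8.
Blum vs Larsen: Blum is ranked higher on 2+4+2+5+5 = 18 ballots, Larsen on 1. Blum wins 18–1.
Weber vs Larsen: Weber is ranked higher on 2+4+2+5+5 = 18 ballots, Larsen on 1. Weber wins 18–1.
Dube wins every pairwise contest, so Dube is the Condorcet winner.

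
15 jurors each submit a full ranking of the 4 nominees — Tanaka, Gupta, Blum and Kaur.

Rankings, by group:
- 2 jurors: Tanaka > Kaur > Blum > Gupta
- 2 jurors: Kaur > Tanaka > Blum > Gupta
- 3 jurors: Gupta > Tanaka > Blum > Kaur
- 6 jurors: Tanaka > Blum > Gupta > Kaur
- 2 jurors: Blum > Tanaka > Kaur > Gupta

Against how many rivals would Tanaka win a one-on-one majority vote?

3

Tanaka against each rival (15 jurors):
Tanaka vs Gupta: 12 to 3, Tanaka.
Tanaka vs Blum: 2+2+3+6 = 13 for Tanaka, 2 for Blum — Tanaka by 13–2.
Tanaka vs Kaur: Tanaka is ranked higher on 2+3+6+2 = 13 ballots, Kaur on 2. Tanaka wins 13–2.
Tanaka beats Gupta, Blum, Kaur — 3 pairwise wins.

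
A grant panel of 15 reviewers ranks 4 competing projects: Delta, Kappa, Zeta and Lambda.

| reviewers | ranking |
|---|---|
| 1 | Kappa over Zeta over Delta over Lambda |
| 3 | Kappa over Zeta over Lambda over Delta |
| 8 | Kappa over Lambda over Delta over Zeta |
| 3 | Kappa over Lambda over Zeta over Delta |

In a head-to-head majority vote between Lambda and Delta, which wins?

Lambda

Ballots ranking Lambda above Delta: 3 + 8 + 3 = 14.
Ballots ranking Delta above Lambda: 15 − 14 = 1.
Lambda wins the head-to-head 14–1.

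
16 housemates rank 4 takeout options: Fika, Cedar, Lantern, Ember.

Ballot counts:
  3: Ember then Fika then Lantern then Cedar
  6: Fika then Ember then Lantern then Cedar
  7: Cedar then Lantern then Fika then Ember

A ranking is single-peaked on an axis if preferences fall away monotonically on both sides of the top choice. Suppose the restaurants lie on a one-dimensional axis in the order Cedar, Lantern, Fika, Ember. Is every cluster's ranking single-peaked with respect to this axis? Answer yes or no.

yes

Axis positions: Cedar=1, Lantern=2, Fika=3, Ember=4.
Cluster 1 (peak Ember at position 4): ranking walks positions 4-3-2-1, expanding outward from the peak — single-peaked.
Cluster 2 (peak Fika at position 3): ranking walks positions 3-4-2-1, expanding outward from the peak — single-peaked.
Cluster 3 (peak Cedar at position 1): ranking walks positions 1-2-3-4, expanding outward from the peak — single-peaked.
Every ranking is single-peaked on this axis.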